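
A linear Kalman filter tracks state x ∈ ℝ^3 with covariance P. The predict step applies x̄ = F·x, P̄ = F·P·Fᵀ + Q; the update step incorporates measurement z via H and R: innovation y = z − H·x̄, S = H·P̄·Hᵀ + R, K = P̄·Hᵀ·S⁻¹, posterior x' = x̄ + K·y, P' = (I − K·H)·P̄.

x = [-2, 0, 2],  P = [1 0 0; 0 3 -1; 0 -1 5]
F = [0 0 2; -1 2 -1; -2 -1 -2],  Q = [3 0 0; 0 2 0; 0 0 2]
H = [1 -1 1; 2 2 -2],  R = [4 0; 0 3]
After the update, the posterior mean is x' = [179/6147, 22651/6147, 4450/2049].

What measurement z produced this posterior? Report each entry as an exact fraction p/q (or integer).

x̄ = F·x = [4, 0, 0]
P̄ = F·P·Fᵀ + Q = [23 -14 -18; -14 24 9; -18 9 25]
S = H·P̄·Hᵀ + R = [50 -16; -16 251]
K = P̄·Hᵀ·S⁻¹ = [5633/12294 1502/6147; -7247/12294 -182/6147; -265/2049 -572/2049]
x' − x̄ = [-24409/6147, 22651/6147, 4450/2049] = K·y
y = (KᵀK)⁻¹·Kᵀ·(x' − x̄) = [-6, -5]
z = y + H·x̄ = [-6, -5] + [4, 8] = [-2, 3]

z = [-2, 3]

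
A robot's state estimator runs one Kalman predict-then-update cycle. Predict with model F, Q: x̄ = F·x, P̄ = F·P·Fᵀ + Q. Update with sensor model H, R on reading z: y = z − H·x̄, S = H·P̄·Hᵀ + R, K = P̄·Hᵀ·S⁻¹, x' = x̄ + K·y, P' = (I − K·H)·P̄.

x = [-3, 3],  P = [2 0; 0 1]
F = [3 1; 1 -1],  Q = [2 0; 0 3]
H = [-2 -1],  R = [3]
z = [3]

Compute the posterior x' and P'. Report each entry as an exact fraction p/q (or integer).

x̄ = F·x = [-6, -6]
P̄ = F·P·Fᵀ + Q = [21 5; 5 6]
y = z − H·x̄ = [-15]
S = H·P̄·Hᵀ + R = [113]
K = P̄·Hᵀ·S⁻¹ = [-47/113; -16/113]
x' = x̄ + K·y = [27/113, -438/113]
P' = (I − K·H)·P̄ = [164/113 -187/113; -187/113 422/113]

x' = [27/113, -438/113]
P' = [164/113 -187/113; -187/113 422/113]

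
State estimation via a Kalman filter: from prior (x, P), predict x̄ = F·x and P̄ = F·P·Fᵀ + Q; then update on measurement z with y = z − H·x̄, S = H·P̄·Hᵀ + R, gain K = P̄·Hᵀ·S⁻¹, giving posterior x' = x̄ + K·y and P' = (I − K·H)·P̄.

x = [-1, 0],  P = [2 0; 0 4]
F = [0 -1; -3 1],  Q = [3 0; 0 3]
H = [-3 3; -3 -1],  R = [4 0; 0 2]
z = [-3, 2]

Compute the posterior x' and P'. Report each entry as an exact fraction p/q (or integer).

x' = [-659/2985, -3502/2985]
P' = [1777/11940 461/11940; 461/11940 4393/11940]

x̄ = F·x = [0, 3]
P̄ = F·P·Fᵀ + Q = [7 -4; -4 25]
y = z − H·x̄ = [-12, 5]
S = H·P̄·Hᵀ + R = [364 12; 12 66]
K = P̄·Hᵀ·S⁻¹ = [-329/3980 -724/2985; 983/3980 -722/2985]
x' = x̄ + K·y = [-659/2985, -3502/2985]
P' = (I − K·H)·P̄ = [1777/11940 461/11940; 461/11940 4393/11940]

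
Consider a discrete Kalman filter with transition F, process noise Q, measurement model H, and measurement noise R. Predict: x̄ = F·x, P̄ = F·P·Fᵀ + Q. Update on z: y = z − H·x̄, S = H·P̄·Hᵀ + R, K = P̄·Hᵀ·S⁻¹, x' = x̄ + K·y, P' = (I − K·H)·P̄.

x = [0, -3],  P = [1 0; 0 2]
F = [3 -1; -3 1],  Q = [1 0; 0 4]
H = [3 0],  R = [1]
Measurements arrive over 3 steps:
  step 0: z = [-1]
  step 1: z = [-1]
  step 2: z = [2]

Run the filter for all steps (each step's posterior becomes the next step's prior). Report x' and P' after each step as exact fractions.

step 0: x' = [-33/109, 3/109], P' = [12/109 -11/109; -11/109 546/109]
step 1: x' = [-2589/7570, 318/757], P' = [829/7570 -72/757; -72/757 3748/757]
step 2: x' = [330039/519049, -186096/519049], P' = [56831/519049 -49261/519049; -49261/519049 2568806/519049]

step 0: x̄ = F·x = [3, -3]
step 0: P̄ = F·P·Fᵀ + Q = [12 -11; -11 15]
step 0: y = z − H·x̄ = [-10]
step 0: S = H·P̄·Hᵀ + R = [109]
step 0: K = P̄·Hᵀ·S⁻¹ = [36/109; -33/109]
step 0: x' = x̄ + K·y = [-33/109, 3/109]
step 0: P' = (I − K·H)·P̄ = [12/109 -11/109; -11/109 546/109]
step 1: x̄ = F·x = [-102/109, 102/109]
step 1: P̄ = F·P·Fᵀ + Q = [829/109 -720/109; -720/109 1156/109]
step 1: y = z − H·x̄ = [197/109]
step 1: S = H·P̄·Hᵀ + R = [7570/109]
step 1: K = P̄·Hᵀ·S⁻¹ = [2487/7570; -216/757]
step 1: x' = x̄ + K·y = [-2589/7570, 318/757]
step 1: P' = (I − K·H)·P̄ = [829/7570 -72/757; -72/757 3748/757]
step 2: x̄ = F·x = [-10947/7570, 10947/7570]
step 2: P̄ = F·P·Fᵀ + Q = [56831/7570 -49261/7570; -49261/7570 79541/7570]
step 2: y = z − H·x̄ = [47981/7570]
step 2: S = H·P̄·Hᵀ + R = [519049/7570]
step 2: K = P̄·Hᵀ·S⁻¹ = [170493/519049; -147783/519049]
step 2: x' = x̄ + K·y = [330039/519049, -186096/519049]
step 2: P' = (I − K·H)·P̄ = [56831/519049 -49261/519049; -49261/519049 2568806/519049]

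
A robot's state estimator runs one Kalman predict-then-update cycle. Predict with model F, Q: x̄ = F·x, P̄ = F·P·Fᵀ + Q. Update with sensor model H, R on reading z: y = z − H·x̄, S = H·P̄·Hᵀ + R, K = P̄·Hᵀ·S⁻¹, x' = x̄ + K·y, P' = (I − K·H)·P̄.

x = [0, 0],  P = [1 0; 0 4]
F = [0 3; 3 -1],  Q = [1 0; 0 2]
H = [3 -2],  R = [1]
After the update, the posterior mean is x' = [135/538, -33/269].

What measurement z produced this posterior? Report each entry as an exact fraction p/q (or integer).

x̄ = F·x = [0, 0]
P̄ = F·P·Fᵀ + Q = [37 -12; -12 15]
S = H·P̄·Hᵀ + R = [538]
K = P̄·Hᵀ·S⁻¹ = [135/538; -33/269]
x' − x̄ = [135/538, -33/269] = K·y
y = (KᵀK)⁻¹·Kᵀ·(x' − x̄) = [1]
z = y + H·x̄ = [1] + [0] = [1]

z = [1]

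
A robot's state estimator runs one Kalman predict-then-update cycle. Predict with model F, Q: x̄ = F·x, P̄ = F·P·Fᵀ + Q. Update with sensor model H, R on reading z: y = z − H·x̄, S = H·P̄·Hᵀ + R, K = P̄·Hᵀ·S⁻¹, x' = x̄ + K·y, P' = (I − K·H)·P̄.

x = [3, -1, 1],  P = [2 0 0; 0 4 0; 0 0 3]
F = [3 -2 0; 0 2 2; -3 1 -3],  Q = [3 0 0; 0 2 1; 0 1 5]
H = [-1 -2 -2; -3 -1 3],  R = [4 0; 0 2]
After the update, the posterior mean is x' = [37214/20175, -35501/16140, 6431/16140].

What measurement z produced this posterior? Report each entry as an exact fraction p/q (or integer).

x̄ = F·x = [11, 0, -13]
P̄ = F·P·Fᵀ + Q = [37 -16 -26; -16 30 -9; -26 -9 54]
S = H·P̄·Hᵀ + R = [137 -307; -307 1277]
K = P̄·Hᵀ·S⁻¹ = [1727/20175 -2318/20175; -7193/16140 -1843/16140; -1057/16140 2893/16140]
x' − x̄ = [-184711/20175, -35501/16140, 216251/16140] = K·y
y = (KᵀK)⁻¹·Kᵀ·(x' − x̄) = [-13, 70]
z = y + H·x̄ = [-13, 70] + [15, -72] = [2, -2]

z = [2, -2]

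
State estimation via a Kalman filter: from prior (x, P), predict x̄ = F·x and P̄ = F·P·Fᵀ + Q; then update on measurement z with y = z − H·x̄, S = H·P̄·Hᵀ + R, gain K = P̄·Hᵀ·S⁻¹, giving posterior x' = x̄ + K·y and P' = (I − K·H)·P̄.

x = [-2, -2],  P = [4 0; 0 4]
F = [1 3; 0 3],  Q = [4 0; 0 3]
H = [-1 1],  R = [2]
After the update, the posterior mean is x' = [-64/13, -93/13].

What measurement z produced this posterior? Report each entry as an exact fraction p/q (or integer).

z = [-3]

x̄ = F·x = [-8, -6]
P̄ = F·P·Fᵀ + Q = [44 36; 36 39]
S = H·P̄·Hᵀ + R = [13]
K = P̄·Hᵀ·S⁻¹ = [-8/13; 3/13]
x' − x̄ = [40/13, -15/13] = K·y
y = (KᵀK)⁻¹·Kᵀ·(x' − x̄) = [-5]
z = y + H·x̄ = [-5] + [2] = [-3]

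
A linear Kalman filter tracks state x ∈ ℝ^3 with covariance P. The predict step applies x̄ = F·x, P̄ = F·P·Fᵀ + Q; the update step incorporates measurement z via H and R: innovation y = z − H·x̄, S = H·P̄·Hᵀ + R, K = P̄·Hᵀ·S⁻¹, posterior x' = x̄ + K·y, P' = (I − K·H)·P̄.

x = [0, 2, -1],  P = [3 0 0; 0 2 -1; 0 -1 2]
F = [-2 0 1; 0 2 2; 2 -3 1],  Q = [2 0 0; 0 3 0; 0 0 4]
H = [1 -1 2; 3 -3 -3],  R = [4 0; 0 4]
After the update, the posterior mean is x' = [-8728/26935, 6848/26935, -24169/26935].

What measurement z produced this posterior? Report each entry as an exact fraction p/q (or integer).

x̄ = F·x = [-1, 2, -7]
P̄ = F·P·Fᵀ + Q = [16 2 -7; 2 11 -4; -7 -4 42]
S = H·P̄·Hᵀ + R = [183 -192; -192 643]
K = P̄·Hᵀ·S⁻¹ = [4032/26935 3843/26935; -13811/80805 -2003/26935; 8721/26935 -3051/26935]
x' − x̄ = [18207/26935, -47022/26935, 164376/26935] = K·y
y = (KᵀK)⁻¹·Kᵀ·(x' − x̄) = [15, -11]
z = y + H·x̄ = [15, -11] + [-17, 12] = [-2, 1]

z = [-2, 1]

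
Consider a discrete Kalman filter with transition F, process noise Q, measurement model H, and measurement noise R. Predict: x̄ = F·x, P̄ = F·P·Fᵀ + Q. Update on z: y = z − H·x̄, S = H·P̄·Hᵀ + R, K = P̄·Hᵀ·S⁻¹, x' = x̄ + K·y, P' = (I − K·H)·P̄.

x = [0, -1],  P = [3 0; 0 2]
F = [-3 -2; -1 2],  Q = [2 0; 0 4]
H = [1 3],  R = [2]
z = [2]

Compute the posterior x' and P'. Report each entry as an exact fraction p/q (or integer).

x̄ = F·x = [2, -2]
P̄ = F·P·Fᵀ + Q = [37 1; 1 15]
y = z − H·x̄ = [6]
S = H·P̄·Hᵀ + R = [180]
K = P̄·Hᵀ·S⁻¹ = [2/9; 23/90]
x' = x̄ + K·y = [10/3, -7/15]
P' = (I − K·H)·P̄ = [253/9 -83/9; -83/9 146/45]

x' = [10/3, -7/15]
P' = [253/9 -83/9; -83/9 146/45]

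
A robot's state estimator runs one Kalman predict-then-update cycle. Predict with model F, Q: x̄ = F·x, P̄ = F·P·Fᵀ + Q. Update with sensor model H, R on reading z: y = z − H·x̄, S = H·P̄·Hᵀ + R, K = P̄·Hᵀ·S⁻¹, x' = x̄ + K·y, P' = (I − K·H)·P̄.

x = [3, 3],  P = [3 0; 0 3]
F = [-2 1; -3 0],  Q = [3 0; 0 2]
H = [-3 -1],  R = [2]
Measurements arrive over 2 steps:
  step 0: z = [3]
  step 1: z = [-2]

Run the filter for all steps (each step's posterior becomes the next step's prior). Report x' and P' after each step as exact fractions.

step 0: x̄ = F·x = [-3, -9]
step 0: P̄ = F·P·Fᵀ + Q = [18 18; 18 29]
step 0: y = z − H·x̄ = [-15]
step 0: S = H·P̄·Hᵀ + R = [301]
step 0: K = P̄·Hᵀ·S⁻¹ = [-72/301; -83/301]
step 0: x' = x̄ + K·y = [177/301, -1464/301]
step 0: P' = (I − K·H)·P̄ = [234/301 -558/301; -558/301 1840/301]
step 1: x̄ = F·x = [-1818/301, -531/301]
step 1: P̄ = F·P·Fᵀ + Q = [5911/301 3078/301; 3078/301 2708/301]
step 1: y = z − H·x̄ = [-941/43]
step 1: S = H·P̄·Hᵀ + R = [10711/43]
step 1: K = P̄·Hᵀ·S⁻¹ = [-2973/10711; -1706/10711]
step 1: x' = x̄ + K·y = [2571/74977, 129067/74977]
step 1: P' = (I − K·H)·P̄ = [33526/74977 -58956/74977; -58956/74977 200752/74977]

step 0: x' = [177/301, -1464/301], P' = [234/301 -558/301; -558/301 1840/301]
step 1: x' = [2571/74977, 129067/74977], P' = [33526/74977 -58956/74977; -58956/74977 200752/74977]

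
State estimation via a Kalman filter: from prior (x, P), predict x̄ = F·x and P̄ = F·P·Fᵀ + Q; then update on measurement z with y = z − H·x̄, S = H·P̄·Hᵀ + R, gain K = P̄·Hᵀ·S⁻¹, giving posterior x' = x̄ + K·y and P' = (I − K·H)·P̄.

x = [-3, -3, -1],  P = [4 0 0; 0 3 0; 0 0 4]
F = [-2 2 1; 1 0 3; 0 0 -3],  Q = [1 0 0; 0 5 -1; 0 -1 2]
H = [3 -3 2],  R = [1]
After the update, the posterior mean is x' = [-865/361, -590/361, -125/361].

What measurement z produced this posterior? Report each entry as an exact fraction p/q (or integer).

x̄ = F·x = [-1, -6, 3]
P̄ = F·P·Fᵀ + Q = [33 4 -12; 4 45 -37; -12 -37 38]
S = H·P̄·Hᵀ + R = [1083]
K = P̄·Hᵀ·S⁻¹ = [21/361; -197/1083; 151/1083]
x' − x̄ = [-504/361, 1576/361, -1208/361] = K·y
y = (KᵀK)⁻¹·Kᵀ·(x' − x̄) = [-24]
z = y + H·x̄ = [-24] + [21] = [-3]

z = [-3]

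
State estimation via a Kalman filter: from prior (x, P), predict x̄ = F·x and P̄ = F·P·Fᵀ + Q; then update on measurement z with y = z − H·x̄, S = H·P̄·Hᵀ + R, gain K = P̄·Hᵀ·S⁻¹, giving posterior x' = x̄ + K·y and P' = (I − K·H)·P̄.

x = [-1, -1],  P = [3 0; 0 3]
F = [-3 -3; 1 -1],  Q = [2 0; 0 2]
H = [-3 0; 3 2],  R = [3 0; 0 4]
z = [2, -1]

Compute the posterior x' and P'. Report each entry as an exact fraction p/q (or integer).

x̄ = F·x = [6, 0]
P̄ = F·P·Fᵀ + Q = [56 0; 0 8]
y = z − H·x̄ = [20, -19]
S = H·P̄·Hᵀ + R = [507 -504; -504 540]
K = P̄·Hᵀ·S⁻¹ = [-56/183 14/549; 224/549 676/1647]
x' = x̄ + K·y = [-332/549, 596/1647]
P' = (I − K·H)·P̄ = [56/183 -224/549; -224/549 2360/1647]

x' = [-332/549, 596/1647]
P' = [56/183 -224/549; -224/549 2360/1647]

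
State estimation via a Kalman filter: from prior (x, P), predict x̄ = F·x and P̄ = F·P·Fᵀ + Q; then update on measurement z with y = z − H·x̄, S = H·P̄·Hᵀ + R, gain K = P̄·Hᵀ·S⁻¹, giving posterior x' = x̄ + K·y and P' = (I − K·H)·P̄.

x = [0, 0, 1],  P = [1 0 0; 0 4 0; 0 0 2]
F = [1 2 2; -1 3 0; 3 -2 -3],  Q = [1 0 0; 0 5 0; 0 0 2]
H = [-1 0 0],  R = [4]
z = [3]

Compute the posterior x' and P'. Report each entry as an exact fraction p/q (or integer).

x' = [-7/3, -23/6, 7/6]
P' = [52/15 46/15 -10/3; 46/15 731/30 -47/6; -10/3 -47/6 145/6]

x̄ = F·x = [2, 0, -3]
P̄ = F·P·Fᵀ + Q = [26 23 -25; 23 42 -27; -25 -27 45]
y = z − H·x̄ = [5]
S = H·P̄·Hᵀ + R = [30]
K = P̄·Hᵀ·S⁻¹ = [-13/15; -23/30; 5/6]
x' = x̄ + K·y = [-7/3, -23/6, 7/6]
P' = (I − K·H)·P̄ = [52/15 46/15 -10/3; 46/15 731/30 -47/6; -10/3 -47/6 145/6]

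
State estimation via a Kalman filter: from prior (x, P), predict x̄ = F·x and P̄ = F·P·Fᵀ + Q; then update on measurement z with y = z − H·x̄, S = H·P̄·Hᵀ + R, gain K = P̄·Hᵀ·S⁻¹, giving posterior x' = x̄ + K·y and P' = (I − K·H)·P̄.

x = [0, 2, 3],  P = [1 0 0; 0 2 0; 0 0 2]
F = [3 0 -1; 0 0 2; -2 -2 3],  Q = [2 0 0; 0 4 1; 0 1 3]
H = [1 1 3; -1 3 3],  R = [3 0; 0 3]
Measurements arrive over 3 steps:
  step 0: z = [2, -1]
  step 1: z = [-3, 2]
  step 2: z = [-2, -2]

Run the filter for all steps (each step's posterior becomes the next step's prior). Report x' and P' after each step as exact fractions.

step 0: x' = [58496/23549, 37817/23549, -21705/23549], P' = [98367/23549 75360/23549 -49638/23549; 75360/23549 83154/23549 -54513/23549; -49638/23549 -54513/23549 39617/23549]
step 1: x' = [-970726388/1248913321, 1276151867/1248913321, -1003139367/1248913321], P' = [5117666808/1248913321 3729146676/1248913321 -2481334017/1248913321; 3729146676/1248913321 3887890314/1248913321 -2560937745/1248913321; -2481334017/1248913321 -2560937745/1248913321 1892472672/1248913321]
step 2: x' = [-92176212073481/59684836427387, -67180745103512/59684836427387, 2743767145489/59684836427387], P' = [242532649327938/59684836427387 176934599456556/59684836427387 -117832239972705/59684836427387; 176934599456556/59684836427387 184936643760990/59684836427387 -121863976050171/59684836427387; -117832239972705/59684836427387 -121863976050171/59684836427387 90121588126819/59684836427387]

step 0: x̄ = F·x = [-3, 6, 5]
step 0: P̄ = F·P·Fᵀ + Q = [13 -4 -12; -4 12 13; -12 13 33]
step 0: y = z − H·x̄ = [-16, -37]
step 0: S = H·P̄·Hᵀ + R = [323 468; 468 751]
step 0: K = P̄·Hᵀ·S⁻¹ = [8271/23549 -7067/23549; -1675/23549 3521/23549; 4900/23549 1650/23549]
step 0: x' = x̄ + K·y = [58496/23549, 37817/23549, -21705/23549]
step 0: P' = (I − K·H)·P̄ = [98367/23549 75360/23549 -49638/23549; 75360/23549 83154/23549 -54513/23549; -49638/23549 -54513/23549 39617/23549]
step 1: x̄ = F·x = [197193/23549, -43410/23549, -257741/23549]
step 1: P̄ = F·P·Fᵀ + Q = [1269846/23549 -377062/23549 -1816257/23549; -377062/23549 252664/23549 677855/23549; -1816257/23549 677855/23549 3005976/23549]
step 1: y = z − H·x̄ = [548793/23549, 1147744/23549]
step 1: S = H·P̄·Hᵀ + R = [21062405/23549 33922066/23549; 33922066/23549 56029557/23549]
step 1: K = P̄·Hᵀ·S⁻¹ = [467603811/1248913321 -458076277/1248913321; -21925415/1248913321 83903677/1248913321; 211715418/1248913321 158646266/1248913321]
step 1: x' = x̄ + K·y = [-970726388/1248913321, 1276151867/1248913321, -1003139367/1248913321]
step 1: P' = (I − K·H)·P̄ = [5117666808/1248913321 3729146676/1248913321 -2481334017/1248913321; 3729146676/1248913321 3887890314/1248913321 -2560937745/1248913321; -2481334017/1248913321 -2560937745/1248913321 1892472672/1248913321]
step 2: x̄ = F·x = [-1909039797/1248913321, -2006278734/1248913321, -3620269059/1248913321]
step 2: P̄ = F·P·Fᵀ + Q = [65337304688/1248913321 -18672949446/1248913321 -91174848597/1248913321; -18672949446/1248913321 12565543972/1248913321 32772836401/1248913321; -91174848597/1248913321 32772836401/1248913321 147141657051/1248913321]
step 2: y = z − H·x̄ = [12278299066/1248913321, 12472776940/1248913321]
step 2: S = H·P̄·Hᵀ + R = [1018166530014/1248913321 1652562378607/1248913321; 1652562378607/1248913321 2755446697334/1248913321]
step 2: K = P̄·Hᵀ·S⁻¹ = [21990176288793/59684836427387 -21741856958795/59684836427387; -1240228310989/59684836427387 4094467891967/59684836427387; 10222849452527/59684836427387 7535025400883/59684836427387]
step 2: x' = x̄ + K·y = [-92176212073481/59684836427387, -67180745103512/59684836427387, 2743767145489/59684836427387]
step 2: P' = (I − K·H)·P̄ = [242532649327938/59684836427387 176934599456556/59684836427387 -117832239972705/59684836427387; 176934599456556/59684836427387 184936643760990/59684836427387 -121863976050171/59684836427387; -117832239972705/59684836427387 -121863976050171/59684836427387 90121588126819/59684836427387]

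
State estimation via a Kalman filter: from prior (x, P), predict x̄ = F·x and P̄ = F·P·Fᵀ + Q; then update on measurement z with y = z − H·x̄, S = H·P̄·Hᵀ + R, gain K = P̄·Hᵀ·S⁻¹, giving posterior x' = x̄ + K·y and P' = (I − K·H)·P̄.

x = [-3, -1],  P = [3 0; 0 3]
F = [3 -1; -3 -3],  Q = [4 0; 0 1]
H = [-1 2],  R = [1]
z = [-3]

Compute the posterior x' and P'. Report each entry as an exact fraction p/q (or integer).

x̄ = F·x = [-8, 12]
P̄ = F·P·Fᵀ + Q = [34 -18; -18 55]
y = z − H·x̄ = [-35]
S = H·P̄·Hᵀ + R = [327]
K = P̄·Hᵀ·S⁻¹ = [-70/327; 128/327]
x' = x̄ + K·y = [-166/327, -556/327]
P' = (I − K·H)·P̄ = [6218/327 3074/327; 3074/327 1601/327]

x' = [-166/327, -556/327]
P' = [6218/327 3074/327; 3074/327 1601/327]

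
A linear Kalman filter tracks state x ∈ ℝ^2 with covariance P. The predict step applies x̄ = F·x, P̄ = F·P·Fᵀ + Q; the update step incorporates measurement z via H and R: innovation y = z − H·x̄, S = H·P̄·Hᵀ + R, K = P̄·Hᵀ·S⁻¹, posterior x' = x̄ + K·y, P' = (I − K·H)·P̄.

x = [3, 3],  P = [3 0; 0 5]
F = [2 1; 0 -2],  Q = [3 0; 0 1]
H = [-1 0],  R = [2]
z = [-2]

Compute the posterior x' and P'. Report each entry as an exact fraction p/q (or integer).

x̄ = F·x = [9, -6]
P̄ = F·P·Fᵀ + Q = [20 -10; -10 21]
y = z − H·x̄ = [7]
S = H·P̄·Hᵀ + R = [22]
K = P̄·Hᵀ·S⁻¹ = [-10/11; 5/11]
x' = x̄ + K·y = [29/11, -31/11]
P' = (I − K·H)·P̄ = [20/11 -10/11; -10/11 181/11]

x' = [29/11, -31/11]
P' = [20/11 -10/11; -10/11 181/11]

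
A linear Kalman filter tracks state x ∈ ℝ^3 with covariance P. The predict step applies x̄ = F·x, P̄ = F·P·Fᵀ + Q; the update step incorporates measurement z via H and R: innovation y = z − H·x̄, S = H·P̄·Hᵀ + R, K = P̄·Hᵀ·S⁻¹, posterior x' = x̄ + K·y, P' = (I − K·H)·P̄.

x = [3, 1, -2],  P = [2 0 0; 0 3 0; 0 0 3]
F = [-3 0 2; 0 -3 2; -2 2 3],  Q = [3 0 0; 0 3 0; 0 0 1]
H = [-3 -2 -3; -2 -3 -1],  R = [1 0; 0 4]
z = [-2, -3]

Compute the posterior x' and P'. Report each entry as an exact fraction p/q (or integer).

x̄ = F·x = [-13, -7, -10]
P̄ = F·P·Fᵀ + Q = [33 12 30; 12 42 0; 30 0 48]
y = z − H·x̄ = [-85, -60]
S = H·P̄·Hᵀ + R = [1582 1020; 1020 826]
K = P̄·Hᵀ·S⁻¹ = [-20649/133166 2109/66583; 13470/66583 -28725/66583; -20781/66583 16956/66583]
x' = x̄ + K·y = [-229073/133166, 112469/66583, 83195/66583]
P' = (I − K·H)·P̄ = [553017/133166 -123594/66583 -190671/66583; -123594/66583 104136/66583 49680/66583; -190671/66583 49680/66583 164478/66583]

x' = [-229073/133166, 112469/66583, 83195/66583]
P' = [553017/133166 -123594/66583 -190671/66583; -123594/66583 104136/66583 49680/66583; -190671/66583 49680/66583 164478/66583]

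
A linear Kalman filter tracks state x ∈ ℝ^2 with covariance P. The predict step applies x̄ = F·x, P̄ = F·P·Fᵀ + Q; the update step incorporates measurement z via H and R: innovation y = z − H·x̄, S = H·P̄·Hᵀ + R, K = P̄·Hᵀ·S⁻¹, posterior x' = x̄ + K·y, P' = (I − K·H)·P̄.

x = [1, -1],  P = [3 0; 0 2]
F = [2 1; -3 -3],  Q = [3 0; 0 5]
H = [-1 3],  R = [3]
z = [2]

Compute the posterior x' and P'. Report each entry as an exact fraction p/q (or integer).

x' = [347/614, 261/307]
P' = [2517/614 375/307; 375/307 212/307]

x̄ = F·x = [1, 0]
P̄ = F·P·Fᵀ + Q = [17 -24; -24 50]
y = z − H·x̄ = [3]
S = H·P̄·Hᵀ + R = [614]
K = P̄·Hᵀ·S⁻¹ = [-89/614; 87/307]
x' = x̄ + K·y = [347/614, 261/307]
P' = (I − K·H)·P̄ = [2517/614 375/307; 375/307 212/307]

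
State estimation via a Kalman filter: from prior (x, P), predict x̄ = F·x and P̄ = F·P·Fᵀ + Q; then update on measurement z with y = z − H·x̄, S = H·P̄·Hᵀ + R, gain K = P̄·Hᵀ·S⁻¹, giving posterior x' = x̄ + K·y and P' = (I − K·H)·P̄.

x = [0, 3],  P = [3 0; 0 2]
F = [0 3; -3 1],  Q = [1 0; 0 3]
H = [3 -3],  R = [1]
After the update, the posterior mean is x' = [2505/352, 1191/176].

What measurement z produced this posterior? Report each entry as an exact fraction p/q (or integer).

z = [1]

x̄ = F·x = [9, 3]
P̄ = F·P·Fᵀ + Q = [19 6; 6 32]
S = H·P̄·Hᵀ + R = [352]
K = P̄·Hᵀ·S⁻¹ = [39/352; -39/176]
x' − x̄ = [-663/352, 663/176] = K·y
y = (KᵀK)⁻¹·Kᵀ·(x' − x̄) = [-17]
z = y + H·x̄ = [-17] + [18] = [1]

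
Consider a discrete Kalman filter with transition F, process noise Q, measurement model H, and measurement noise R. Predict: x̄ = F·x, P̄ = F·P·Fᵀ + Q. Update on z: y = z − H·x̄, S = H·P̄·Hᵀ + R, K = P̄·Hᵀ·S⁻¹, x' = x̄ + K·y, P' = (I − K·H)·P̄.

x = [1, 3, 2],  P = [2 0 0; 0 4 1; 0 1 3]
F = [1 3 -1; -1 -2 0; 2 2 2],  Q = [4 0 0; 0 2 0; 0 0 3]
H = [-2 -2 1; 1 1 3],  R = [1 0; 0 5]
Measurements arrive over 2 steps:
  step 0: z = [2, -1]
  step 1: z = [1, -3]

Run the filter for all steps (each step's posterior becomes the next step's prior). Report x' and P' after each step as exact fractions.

step 0: x' = [-9872/26003, -14245/26003, 3238/26003], P' = [199289/26003 -188280/26003 10077/26003; -188280/26003 184508/26003 -6476/26003; 10077/26003 -6476/26003 11008/26003]
step 1: x' = [-303025922/129831293, 189400057/129831293, -99561863/129831293], P' = [1005022225/129831293 -953940882/129831293 28750399/129831293; -953940882/129831293 938634517/129831293 -12022695/129831293; 28750399/129831293 -12022695/129831293 51827807/129831293]

step 0: x̄ = F·x = [8, -7, 12]
step 0: P̄ = F·P·Fᵀ + Q = [39 -24 26; -24 20 -24; 26 -24 47]
step 0: y = z − H·x̄ = [-8, -38]
step 0: S = H·P̄·Hᵀ + R = [84 109; 109 451]
step 0: K = P̄·Hᵀ·S⁻¹ = [-11941/26003 8248/26003; 1068/26003 -4640/26003; 3806/26003 7325/26003]
step 0: x' = x̄ + K·y = [-9872/26003, -14245/26003, 3238/26003]
step 0: P' = (I − K·H)·P̄ = [199289/26003 -188280/26003 10077/26003; -188280/26003 184508/26003 -6476/26003; 10077/26003 -6476/26003 11008/26003]
step 1: x̄ = F·x = [-55845/26003, 38362/26003, -41758/26003]
step 1: P̄ = F·P·Fᵀ + Q = [863903/26003 -367812/26003 -48534/26003; -367812/26003 236207/26003 -1180/26003; -48534/26003 -1180/26003 179797/26003]
step 1: y = z − H·x̄ = [32795/26003, 64748/26003]
step 1: S = H·P̄·Hᵀ + R = [1862600/26003 58989/26003; 58989/26003 1814390/26003]
step 1: K = P̄·Hᵀ·S⁻¹ = [-73412287/129831293 27466508/129831293; 18590035/129831293 -10274890/129831293; 18372399/129831293 34442225/129831293]
step 1: x' = x̄ + K·y = [-303025922/129831293, 189400057/129831293, -99561863/129831293]
step 1: P' = (I − K·H)·P̄ = [1005022225/129831293 -953940882/129831293 28750399/129831293; -953940882/129831293 938634517/129831293 -12022695/129831293; 28750399/129831293 -12022695/129831293 51827807/129831293]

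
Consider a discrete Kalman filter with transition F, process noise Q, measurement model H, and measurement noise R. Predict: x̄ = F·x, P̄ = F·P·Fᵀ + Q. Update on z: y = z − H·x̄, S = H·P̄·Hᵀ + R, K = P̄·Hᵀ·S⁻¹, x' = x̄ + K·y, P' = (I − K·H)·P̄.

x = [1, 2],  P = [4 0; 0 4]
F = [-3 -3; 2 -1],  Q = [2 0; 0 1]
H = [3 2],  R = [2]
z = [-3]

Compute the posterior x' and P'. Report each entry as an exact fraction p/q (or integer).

x̄ = F·x = [-9, 0]
P̄ = F·P·Fᵀ + Q = [74 -12; -12 21]
y = z − H·x̄ = [24]
S = H·P̄·Hᵀ + R = [608]
K = P̄·Hᵀ·S⁻¹ = [99/304; 3/304]
x' = x̄ + K·y = [-45/38, 9/38]
P' = (I − K·H)·P̄ = [1447/152 -2121/152; -2121/152 3183/152]

x' = [-45/38, 9/38]
P' = [1447/152 -2121/152; -2121/152 3183/152]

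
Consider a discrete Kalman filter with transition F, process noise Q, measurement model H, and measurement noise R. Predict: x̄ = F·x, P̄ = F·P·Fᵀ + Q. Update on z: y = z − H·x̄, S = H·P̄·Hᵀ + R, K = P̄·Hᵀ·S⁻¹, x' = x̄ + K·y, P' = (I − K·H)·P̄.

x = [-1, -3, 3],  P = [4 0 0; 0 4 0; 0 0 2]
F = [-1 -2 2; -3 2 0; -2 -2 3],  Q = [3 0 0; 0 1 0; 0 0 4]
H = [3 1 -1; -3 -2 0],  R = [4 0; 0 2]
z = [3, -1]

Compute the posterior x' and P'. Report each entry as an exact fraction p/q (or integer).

x̄ = F·x = [13, -3, 17]
P̄ = F·P·Fᵀ + Q = [31 -4 36; -4 53 8; 36 8 54]
y = z − H·x̄ = [-16, 32]
S = H·P̄·Hᵀ + R = [134 -225; -225 445]
K = P̄·Hᵀ·S⁻¹ = [892/1801 107/1801; -1293/1801 -5171/9005; -62/1801 -2666/9005]
x' = x̄ + K·y = [12565/1801, -89047/9005, 72733/9005]
P' = (I − K·H)·P̄ = [17650/1801 -26582/1801 22800/1801; -26582/1801 204536/9005 -168334/9005; 22800/1801 -168334/9005 174906/9005]

x' = [12565/1801, -89047/9005, 72733/9005]
P' = [17650/1801 -26582/1801 22800/1801; -26582/1801 204536/9005 -168334/9005; 22800/1801 -168334/9005 174906/9005]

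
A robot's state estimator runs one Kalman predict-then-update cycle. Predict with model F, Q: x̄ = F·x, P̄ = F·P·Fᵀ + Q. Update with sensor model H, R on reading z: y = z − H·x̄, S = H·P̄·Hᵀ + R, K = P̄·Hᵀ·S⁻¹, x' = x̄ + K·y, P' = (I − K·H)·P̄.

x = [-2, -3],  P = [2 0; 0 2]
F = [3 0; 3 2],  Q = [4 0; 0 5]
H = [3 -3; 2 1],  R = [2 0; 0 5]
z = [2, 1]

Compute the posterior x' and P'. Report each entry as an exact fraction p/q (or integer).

x̄ = F·x = [-6, -12]
P̄ = F·P·Fᵀ + Q = [22 18; 18 31]
y = z − H·x̄ = [-16, 25]
S = H·P̄·Hᵀ + R = [155 -15; -15 196]
K = P̄·Hᵀ·S⁻¹ = [3282/30155 1958/6031; -6639/30155 1960/6031]
x' = x̄ + K·y = [11308/30155, -10636/30155]
P' = (I − K·H)·P̄ = [17046/30155 14858/30155; 14858/30155 19284/30155]

x' = [11308/30155, -10636/30155]
P' = [17046/30155 14858/30155; 14858/30155 19284/30155]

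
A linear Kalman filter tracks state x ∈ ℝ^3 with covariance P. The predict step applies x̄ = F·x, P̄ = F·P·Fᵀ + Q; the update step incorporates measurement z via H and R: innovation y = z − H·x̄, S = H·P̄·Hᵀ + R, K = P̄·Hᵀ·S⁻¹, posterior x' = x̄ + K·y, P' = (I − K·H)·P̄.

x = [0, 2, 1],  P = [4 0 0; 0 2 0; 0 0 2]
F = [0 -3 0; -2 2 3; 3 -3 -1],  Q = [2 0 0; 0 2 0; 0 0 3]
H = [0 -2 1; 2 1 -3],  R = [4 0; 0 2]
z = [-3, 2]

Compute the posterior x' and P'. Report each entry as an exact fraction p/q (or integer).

x' = [-1406/595, 481/595, -1143/595]
P' = [181144/18445 52896/18445 135272/18445; 52896/18445 39024/18445 49048/18445; 135272/18445 49048/18445 108716/18445]

x̄ = F·x = [-6, 7, -7]
P̄ = F·P·Fᵀ + Q = [20 -12 18; -12 44 -42; 18 -42 59]
y = z − H·x̄ = [18, -14]
S = H·P̄·Hᵀ + R = [407 -475; -475 645]
K = P̄·Hᵀ·S⁻¹ = [1474/3689 4684/18445; -1450/3689 -1164/18445; 531/3689 -3278/18445]
x' = x̄ + K·y = [-1406/595, 481/595, -1143/595]
P' = (I − K·H)·P̄ = [181144/18445 52896/18445 135272/18445; 52896/18445 39024/18445 49048/18445; 135272/18445 49048/18445 108716/18445]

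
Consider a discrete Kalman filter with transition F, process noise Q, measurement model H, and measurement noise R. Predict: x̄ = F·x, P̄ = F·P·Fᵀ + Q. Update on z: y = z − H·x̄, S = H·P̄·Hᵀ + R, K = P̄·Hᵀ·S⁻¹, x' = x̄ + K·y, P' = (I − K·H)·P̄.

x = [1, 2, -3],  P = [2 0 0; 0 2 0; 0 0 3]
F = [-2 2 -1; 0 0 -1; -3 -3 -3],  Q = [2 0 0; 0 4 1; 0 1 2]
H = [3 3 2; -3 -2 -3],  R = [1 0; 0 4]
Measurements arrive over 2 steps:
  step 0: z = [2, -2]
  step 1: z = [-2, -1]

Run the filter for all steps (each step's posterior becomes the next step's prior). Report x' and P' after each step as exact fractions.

step 0: x̄ = F·x = [5, 3, 0]
step 0: P̄ = F·P·Fᵀ + Q = [21 3 9; 3 7 10; 9 10 65]
step 0: y = z − H·x̄ = [-22, 19]
step 0: S = H·P̄·Hᵀ + R = [795 -931; -931 1124]
step 0: K = P̄·Hᵀ·S⁻¹ = [11784/26819 7470/26819; 6857/26819 4415/26819; -15114/26819 -18293/26819]
step 0: x' = x̄ + K·y = [16777/26819, 13488/26819, -15059/26819]
step 0: P' = (I − K·H)·P̄ = [219759/26819 -112833/26819 -154497/26819; -112833/26819 78878/26819 54361/26819; -154497/26819 54361/26819 142647/26819]
step 1: x̄ = F·x = [8481/26819, 15059/26819, -45618/26819]
step 1: P̄ = F·P·Fᵀ + Q = [1458065/26819 -275069/26819 -280329/26819; -275069/26819 249923/26819 154352/26819; -280329/26819 154352/26819 191752/26819]
step 1: y = z − H·x̄ = [-33022/26819, -108112/26819]
step 1: S = H·P̄·Hᵀ + R = [9702753/26819 -9448241/26819; -9448241/26819 9460795/26819]
step 1: K = P̄·Hᵀ·S⁻¹ = [232280/6728969 -1889730/6728969; 33778525/94205566 32362609/94205566; -6586641/47102783 -6791852/47102783]
step 1: x' = x̄ + K·y = [9459731/6728969, -59576778/47102783, -44630672/47102783]
step 1: P' = (I − K·H)·P̄ = [129756815/6728969 -80738289/6728969 -73411649/6728969; -80738289/6728969 750248917/94205566 293509978/47102783; -73411649/6728969 293509978/47102783 327264027/47102783]

step 0: x' = [16777/26819, 13488/26819, -15059/26819], P' = [219759/26819 -112833/26819 -154497/26819; -112833/26819 78878/26819 54361/26819; -154497/26819 54361/26819 142647/26819]
step 1: x' = [9459731/6728969, -59576778/47102783, -44630672/47102783], P' = [129756815/6728969 -80738289/6728969 -73411649/6728969; -80738289/6728969 750248917/94205566 293509978/47102783; -73411649/6728969 293509978/47102783 327264027/47102783]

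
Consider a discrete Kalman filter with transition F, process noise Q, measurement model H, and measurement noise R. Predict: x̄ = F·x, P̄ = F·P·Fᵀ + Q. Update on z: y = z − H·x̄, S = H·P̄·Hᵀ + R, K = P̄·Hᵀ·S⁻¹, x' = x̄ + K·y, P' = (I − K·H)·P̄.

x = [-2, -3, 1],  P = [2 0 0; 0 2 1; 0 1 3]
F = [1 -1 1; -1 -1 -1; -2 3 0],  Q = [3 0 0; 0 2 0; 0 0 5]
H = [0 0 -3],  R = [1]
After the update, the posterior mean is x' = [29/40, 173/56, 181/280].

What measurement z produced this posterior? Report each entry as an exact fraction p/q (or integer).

z = [-2]

x̄ = F·x = [2, 4, -5]
P̄ = F·P·Fᵀ + Q = [8 -3 -7; -3 11 -5; -7 -5 31]
S = H·P̄·Hᵀ + R = [280]
K = P̄·Hᵀ·S⁻¹ = [3/40; 3/56; -93/280]
x' − x̄ = [-51/40, -51/56, 1581/280] = K·y
y = (KᵀK)⁻¹·Kᵀ·(x' − x̄) = [-17]
z = y + H·x̄ = [-17] + [15] = [-2]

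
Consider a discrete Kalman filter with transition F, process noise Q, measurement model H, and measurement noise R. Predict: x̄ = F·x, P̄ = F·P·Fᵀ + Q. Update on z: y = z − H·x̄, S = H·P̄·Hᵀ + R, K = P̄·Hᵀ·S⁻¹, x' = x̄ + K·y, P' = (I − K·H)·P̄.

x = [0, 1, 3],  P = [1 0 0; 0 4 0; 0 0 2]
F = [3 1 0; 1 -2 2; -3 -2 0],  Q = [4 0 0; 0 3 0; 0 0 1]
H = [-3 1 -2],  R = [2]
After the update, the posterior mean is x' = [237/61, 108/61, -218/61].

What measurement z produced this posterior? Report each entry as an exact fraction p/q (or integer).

x̄ = F·x = [1, 4, -2]
P̄ = F·P·Fᵀ + Q = [17 -5 -17; -5 28 13; -17 13 26]
S = H·P̄·Hᵀ + R = [61]
K = P̄·Hᵀ·S⁻¹ = [-22/61; 17/61; 12/61]
x' − x̄ = [176/61, -136/61, -96/61] = K·y
y = (KᵀK)⁻¹·Kᵀ·(x' − x̄) = [-8]
z = y + H·x̄ = [-8] + [5] = [-3]

z = [-3]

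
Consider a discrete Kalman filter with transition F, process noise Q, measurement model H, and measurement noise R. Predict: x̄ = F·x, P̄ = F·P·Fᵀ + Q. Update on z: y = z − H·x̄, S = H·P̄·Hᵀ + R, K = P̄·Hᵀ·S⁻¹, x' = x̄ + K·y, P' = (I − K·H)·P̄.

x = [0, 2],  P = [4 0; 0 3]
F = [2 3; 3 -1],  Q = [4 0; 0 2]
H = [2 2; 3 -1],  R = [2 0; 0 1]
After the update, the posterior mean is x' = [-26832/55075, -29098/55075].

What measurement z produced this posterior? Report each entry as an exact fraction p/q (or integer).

x̄ = F·x = [6, -2]
P̄ = F·P·Fᵀ + Q = [47 15; 15 41]
S = H·P̄·Hᵀ + R = [474 260; 260 375]
K = P̄·Hᵀ·S⁻¹ = [1374/11015 13742/55075; 4096/11015 -13612/55075]
x' − x̄ = [-357282/55075, 81052/55075] = K·y
y = (KᵀK)⁻¹·Kᵀ·(x' − x̄) = [-10, -21]
z = y + H·x̄ = [-10, -21] + [8, 20] = [-2, -1]

z = [-2, -1]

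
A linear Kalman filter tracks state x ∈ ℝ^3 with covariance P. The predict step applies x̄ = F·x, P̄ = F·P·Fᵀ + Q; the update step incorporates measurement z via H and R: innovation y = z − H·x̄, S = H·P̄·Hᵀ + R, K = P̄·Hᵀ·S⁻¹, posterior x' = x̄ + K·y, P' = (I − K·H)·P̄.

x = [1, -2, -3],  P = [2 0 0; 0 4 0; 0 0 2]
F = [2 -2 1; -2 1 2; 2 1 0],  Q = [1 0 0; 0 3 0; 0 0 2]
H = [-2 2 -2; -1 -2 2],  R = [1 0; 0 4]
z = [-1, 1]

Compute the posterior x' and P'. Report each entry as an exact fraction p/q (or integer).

x' = [-531/8051, -34136/8051, -29412/8051]
P' = [21528/40255 3822/40255 -11124/40255; 3822/40255 237833/40255 230804/40255; -11124/40255 230804/40255 242162/40255]

x̄ = F·x = [3, -10, 0]
P̄ = F·P·Fᵀ + Q = [27 -12 0; -12 23 -4; 0 -4 14]
y = z − H·x̄ = [25, -16]
S = H·P̄·Hᵀ + R = [385 -150; -150 163]
K = P̄·Hᵀ·S⁻¹ = [-13164/40255 -2571/8051; 6414/40255 -894/8051; -468/40255 1692/8051]
x' = x̄ + K·y = [-531/8051, -34136/8051, -29412/8051]
P' = (I − K·H)·P̄ = [21528/40255 3822/40255 -11124/40255; 3822/40255 237833/40255 230804/40255; -11124/40255 230804/40255 242162/40255]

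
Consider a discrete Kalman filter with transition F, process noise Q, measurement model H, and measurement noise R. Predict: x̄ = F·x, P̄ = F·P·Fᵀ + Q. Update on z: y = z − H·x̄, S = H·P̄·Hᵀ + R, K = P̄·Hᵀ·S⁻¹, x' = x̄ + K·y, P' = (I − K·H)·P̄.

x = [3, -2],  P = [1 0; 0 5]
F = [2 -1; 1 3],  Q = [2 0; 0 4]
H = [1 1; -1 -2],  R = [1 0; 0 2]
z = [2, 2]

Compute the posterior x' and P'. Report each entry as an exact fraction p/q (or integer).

x' = [701/102, -929/204]
P' = [577/153 -775/306; -775/306 1243/612]

x̄ = F·x = [8, -3]
P̄ = F·P·Fᵀ + Q = [11 -13; -13 50]
y = z − H·x̄ = [-3, 4]
S = H·P̄·Hᵀ + R = [36 -72; -72 161]
K = P̄·Hᵀ·S⁻¹ = [379/306 11/17; -307/612 -13/17]
x' = x̄ + K·y = [701/102, -929/204]
P' = (I − K·H)·P̄ = [577/153 -775/306; -775/306 1243/612]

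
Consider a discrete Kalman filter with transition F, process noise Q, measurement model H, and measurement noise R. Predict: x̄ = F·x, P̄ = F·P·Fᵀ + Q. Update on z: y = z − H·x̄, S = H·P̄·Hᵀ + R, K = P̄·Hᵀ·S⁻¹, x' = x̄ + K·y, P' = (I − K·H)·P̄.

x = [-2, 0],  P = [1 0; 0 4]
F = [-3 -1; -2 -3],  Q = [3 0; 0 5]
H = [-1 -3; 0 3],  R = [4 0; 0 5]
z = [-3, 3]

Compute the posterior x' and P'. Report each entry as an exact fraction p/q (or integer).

x' = [18516/7849, 4369/7849]
P' = [32396/7849 -5580/7849; -5580/7849 2880/7849]

x̄ = F·x = [6, 4]
P̄ = F·P·Fᵀ + Q = [16 18; 18 45]
y = z − H·x̄ = [15, -9]
S = H·P̄·Hᵀ + R = [533 -459; -459 410]
K = P̄·Hᵀ·S⁻¹ = [-3914/7849 -3348/7849; -765/7849 1728/7849]
x' = x̄ + K·y = [18516/7849, 4369/7849]
P' = (I − K·H)·P̄ = [32396/7849 -5580/7849; -5580/7849 2880/7849]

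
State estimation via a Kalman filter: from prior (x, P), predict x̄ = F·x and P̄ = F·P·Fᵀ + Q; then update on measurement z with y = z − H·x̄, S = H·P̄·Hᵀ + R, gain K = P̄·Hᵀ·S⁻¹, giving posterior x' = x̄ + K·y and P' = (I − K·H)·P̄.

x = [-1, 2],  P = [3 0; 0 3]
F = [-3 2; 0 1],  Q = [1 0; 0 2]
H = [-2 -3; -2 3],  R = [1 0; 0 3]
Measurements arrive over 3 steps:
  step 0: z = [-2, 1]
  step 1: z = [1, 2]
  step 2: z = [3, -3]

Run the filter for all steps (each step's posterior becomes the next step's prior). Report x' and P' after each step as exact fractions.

step 0: x̄ = F·x = [7, 2]
step 0: P̄ = F·P·Fᵀ + Q = [40 6; 6 5]
step 0: y = z − H·x̄ = [18, 9]
step 0: S = H·P̄·Hᵀ + R = [278 115; 115 136]
step 0: K = P̄·Hᵀ·S⁻¹ = [-6198/24583 -5966/24583; -309/1891 303/1891]
step 0: x' = x̄ + K·y = [6823/24583, 947/1891]
step 0: P' = (I − K·H)·P̄ = [6024/24583 -150/1891; -150/1891 203/1891]
step 1: x̄ = F·x = [4153/24583, 947/1891]
step 1: P̄ = F·P·Fᵀ + Q = [112755/24583 856/1891; 856/1891 3985/1891]
step 1: y = z − H·x̄ = [69822/24583, 20539/24583]
step 1: S = H·P̄·Hᵀ + R = [1075384/24583 -15225/24583; -15225/24583 857478/24583]
step 1: K = P̄·Hᵀ·S⁻¹ = [-3049818/12500323 -2854966/12500323; -2038287/12500323 5715007/37500969]
step 1: x' = x̄ + K·y = [-8935797/12500323, 6187330/37500969]
step 1: P' = (I − K·H)·P̄ = [2903679/12500323 -919180/12500323; -919180/12500323 3876647/37500969]
step 2: x̄ = F·x = [92796833/37500969, 6187330/37500969]
step 2: P̄ = F·P·Fᵀ + Q = [164497370/37500969 16025914/37500969; 16025914/37500969 78878585/37500969]
step 2: y = z − H·x̄ = [316658563/37500969, 54528769/37500969]
step 2: S = H·P̄·Hᵀ + R = [1597708682/37500969 -51917785/37500969; -51917785/37500969 1288088684/37500969]
step 2: K = P̄·Hᵀ·S⁻¹ = [-13340652222/54806450927 -12490351774/54806450927; -8945685933/54806450927 8344207111/54806450927]
step 2: x' = x̄ + K·y = [4809203871/54806450927, -54361878290/54806450927]
step 2: P' = (I − K·H)·P̄ = [12702926886/54806450927 -4021733850/54806450927; -4021733850/54806450927 5663051211/54806450927]

step 0: x' = [6823/24583, 947/1891], P' = [6024/24583 -150/1891; -150/1891 203/1891]
step 1: x' = [-8935797/12500323, 6187330/37500969], P' = [2903679/12500323 -919180/12500323; -919180/12500323 3876647/37500969]
step 2: x' = [4809203871/54806450927, -54361878290/54806450927], P' = [12702926886/54806450927 -4021733850/54806450927; -4021733850/54806450927 5663051211/54806450927]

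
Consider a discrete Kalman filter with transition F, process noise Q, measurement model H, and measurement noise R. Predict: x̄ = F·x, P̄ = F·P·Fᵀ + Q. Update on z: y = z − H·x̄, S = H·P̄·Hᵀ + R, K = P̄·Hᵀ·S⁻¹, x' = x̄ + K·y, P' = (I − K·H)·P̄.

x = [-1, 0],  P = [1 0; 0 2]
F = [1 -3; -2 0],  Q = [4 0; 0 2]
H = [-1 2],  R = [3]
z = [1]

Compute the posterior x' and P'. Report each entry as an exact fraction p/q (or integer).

x̄ = F·x = [-1, 2]
P̄ = F·P·Fᵀ + Q = [23 -2; -2 6]
y = z − H·x̄ = [-4]
S = H·P̄·Hᵀ + R = [58]
K = P̄·Hᵀ·S⁻¹ = [-27/58; 7/29]
x' = x̄ + K·y = [25/29, 30/29]
P' = (I − K·H)·P̄ = [605/58 131/29; 131/29 76/29]

x' = [25/29, 30/29]
P' = [605/58 131/29; 131/29 76/29]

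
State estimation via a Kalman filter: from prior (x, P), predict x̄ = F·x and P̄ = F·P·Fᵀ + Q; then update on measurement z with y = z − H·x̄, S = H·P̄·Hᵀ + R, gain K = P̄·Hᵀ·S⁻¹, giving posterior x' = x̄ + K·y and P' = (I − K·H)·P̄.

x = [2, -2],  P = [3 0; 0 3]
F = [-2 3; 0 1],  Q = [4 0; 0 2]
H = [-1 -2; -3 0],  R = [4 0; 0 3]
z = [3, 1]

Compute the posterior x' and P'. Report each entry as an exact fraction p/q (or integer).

x' = [-1067/2227, -2129/2227]
P' = [708/2227 -232/2227; -232/2227 1762/2227]

x̄ = F·x = [-10, -2]
P̄ = F·P·Fᵀ + Q = [43 9; 9 5]
y = z − H·x̄ = [-11, -29]
S = H·P̄·Hᵀ + R = [103 183; 183 390]
K = P̄·Hᵀ·S⁻¹ = [-61/2227 -708/2227; -823/2227 232/2227]
x' = x̄ + K·y = [-1067/2227, -2129/2227]
P' = (I − K·H)·P̄ = [708/2227 -232/2227; -232/2227 1762/2227]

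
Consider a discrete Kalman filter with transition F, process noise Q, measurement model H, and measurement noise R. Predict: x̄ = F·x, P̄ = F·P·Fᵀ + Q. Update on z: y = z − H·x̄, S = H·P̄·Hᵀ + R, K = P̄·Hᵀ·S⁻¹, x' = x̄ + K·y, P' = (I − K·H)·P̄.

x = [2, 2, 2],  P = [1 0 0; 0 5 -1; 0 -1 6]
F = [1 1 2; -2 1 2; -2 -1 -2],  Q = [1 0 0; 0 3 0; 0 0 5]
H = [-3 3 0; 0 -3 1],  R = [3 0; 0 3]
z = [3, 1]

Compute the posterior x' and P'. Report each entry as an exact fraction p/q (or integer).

x̄ = F·x = [8, 2, -10]
P̄ = F·P·Fᵀ + Q = [27 23 -27; 23 32 -21; -27 -21 34]
y = z − H·x̄ = [21, 17]
S = H·P̄·Hᵀ + R = [120 -63; -63 451]
K = P̄·Hᵀ·S⁻¹ = [-3820/16717 -4092/16717; 1602/16717 -4113/16717; 4743/16717 4258/16717]
x' = x̄ + K·y = [-16048/16717, -2845/16717, 4819/16717]
P' = (I − K·H)·P̄ = [12687/16717 8867/16717 14325/16717; 8867/16717 10469/16717 19068/16717; 14325/16717 19068/16717 69978/16717]

x' = [-16048/16717, -2845/16717, 4819/16717]
P' = [12687/16717 8867/16717 14325/16717; 8867/16717 10469/16717 19068/16717; 14325/16717 19068/16717 69978/16717]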